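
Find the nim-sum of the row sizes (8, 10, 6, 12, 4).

Nim-sum: 8 ^ 10 ^ 6 ^ 12 ^ 4 = 12.

12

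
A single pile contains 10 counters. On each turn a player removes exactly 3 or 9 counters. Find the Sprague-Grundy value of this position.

Build the Grundy sequence with g(k) = mex{g(k−s) : s ∈ {3, 9}, s ≤ k}:
k:     0  1  2  3  4  5  6  7  8  9 10
g(k):  0  0  0  1  1  1  0  0  0  1  1
So g(10) = 1.

1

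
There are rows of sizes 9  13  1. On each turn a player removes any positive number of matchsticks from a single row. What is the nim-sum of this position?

5

Compute the nim-sum pairwise:
9 XOR 13 = 4
4 XOR 1 = 5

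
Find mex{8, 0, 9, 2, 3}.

1

0 is in the set but 1 is not, so the mex is 1.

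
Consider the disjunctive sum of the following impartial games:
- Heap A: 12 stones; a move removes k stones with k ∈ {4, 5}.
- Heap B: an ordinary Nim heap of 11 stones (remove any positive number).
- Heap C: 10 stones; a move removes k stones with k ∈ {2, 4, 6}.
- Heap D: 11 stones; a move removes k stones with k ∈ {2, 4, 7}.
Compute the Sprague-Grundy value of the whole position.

Grundy values for heap A (subtraction set {4, 5}):
g(0) = mex{} = 0
g(1) = mex{} = 0
g(2) = mex{} = 0
g(3) = mex{} = 0
g(4) = mex{0} = 1
g(5) = mex{0} = 1
g(6) = mex{0} = 1
g(7) = mex{0} = 1
g(8) = mex{0,1} = 2
g(9) = mex{1} = 0
g(10) = mex{1} = 0
g(11) = mex{1} = 0
g(12) = mex{1,2} = 0
So g(12) = 0.
Heap B is a plain Nim heap of size 11, so its Grundy value is 11.
Grundy values for heap C (subtraction set {2, 4, 6}):
k:     0  1  2  3  4  5  6  7  8  9 10
g(k):  0  0  1  1  2  2  3  3  0  0  1
So g(10) = 1.
For heap D, compute g(0), g(1), … with moves {2, 4, 7}:
k:     0  1  2  3  4  5  6  7  8  9 10 11
g(k):  0  0  1  1  2  2  0  3  1  0  2  1
So g(11) = 1.
By the Sprague-Grundy theorem, the Grundy value of a sum of independent games is the XOR of the component values.
Combined value = 0 ⊕ 11 ⊕ 1 ⊕ 1 = 11.

11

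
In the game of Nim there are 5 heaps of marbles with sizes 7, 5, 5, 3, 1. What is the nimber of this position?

5

Compute the nim-sum pairwise:
7 XOR 5 = 2
2 XOR 5 = 7
7 XOR 3 = 4
4 XOR 1 = 5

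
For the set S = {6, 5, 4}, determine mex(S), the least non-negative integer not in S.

0 is not in the set, so the mex is 0.

0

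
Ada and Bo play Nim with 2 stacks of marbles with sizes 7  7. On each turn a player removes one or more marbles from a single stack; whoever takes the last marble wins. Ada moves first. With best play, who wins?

Nim-sum: 7 ^ 7 = 0.
The nim-sum is 0, so this is a P-position: the player to move is in a losing position under optimal play; Ada is about to move from it and so loses — Bo wins.

Bo wins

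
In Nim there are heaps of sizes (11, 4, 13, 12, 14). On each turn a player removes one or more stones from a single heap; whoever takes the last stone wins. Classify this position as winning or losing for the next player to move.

Losing position

Bitwise XOR of the heap sizes:
  1011  (11)
  0100  (4)
  1101  (13)
  1100  (12)
  1110  (14)
  ----
  0000  (0)
The nim-sum is 0, so this is a P-position: the player to move is in a losing position under optimal play.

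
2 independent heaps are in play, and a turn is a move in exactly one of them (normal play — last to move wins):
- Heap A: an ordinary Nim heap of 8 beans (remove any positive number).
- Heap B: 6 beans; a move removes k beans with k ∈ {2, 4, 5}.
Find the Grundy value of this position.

11

Heap A is a plain Nim heap of size 8, so its Grundy value is 8.
For heap B, compute g(0), g(1), … with moves {2, 4, 5}:
g(0) = mex{} = 0
g(1) = mex{} = 0
g(2) = mex{0} = 1
g(3) = mex{0} = 1
g(4) = mex{0,1} = 2
g(5) = mex{0,1} = 2
g(6) = mex{0,1,2} = 3
So g(6) = 3.
The value of a disjunctive sum is the nim-sum of the parts.
Combined value = 8 ⊕ 3 = 11.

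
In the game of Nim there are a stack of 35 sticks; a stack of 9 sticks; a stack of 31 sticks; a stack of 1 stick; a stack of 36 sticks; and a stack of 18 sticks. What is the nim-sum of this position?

Nim-sum: 35 XOR 9 XOR 31 XOR 1 XOR 36 XOR 18 = 2.

2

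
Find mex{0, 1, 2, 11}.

The values 0, 1, 2 are all present; 3 is the first non-negative integer missing from the set.

3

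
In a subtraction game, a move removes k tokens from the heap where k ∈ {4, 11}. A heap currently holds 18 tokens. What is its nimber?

Compute g(0), g(1), … for moves {4, 11}:
k:     0  1  2  3  4  5  6  7  8  9 10 11 12 13 14 15 16 17 18
g(k):  0  0  0  0  1  1  1  1  0  0  0  2  1  1  1  0  0  0  0
So g(18) = 0.

0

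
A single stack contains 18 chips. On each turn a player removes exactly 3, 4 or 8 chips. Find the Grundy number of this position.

2

Grundy values for subtraction set {3, 4, 8}:
k:     0  1  2  3  4  5  6  7  8  9 10 11 12 13 14 15 16 17 18
g(k):  0  0  0  1  1  1  2  0  2  3  1  3  0  0  0  1  1  1  2
So g(18) = 2.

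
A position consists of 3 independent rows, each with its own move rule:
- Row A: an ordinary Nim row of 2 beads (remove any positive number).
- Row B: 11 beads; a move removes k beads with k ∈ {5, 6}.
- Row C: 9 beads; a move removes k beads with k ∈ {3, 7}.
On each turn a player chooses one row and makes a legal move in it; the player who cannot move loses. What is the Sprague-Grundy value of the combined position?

Row A is a plain Nim row of size 2, so its Grundy value is 2.
Build the Grundy sequence for row B with g(k) = mex{g(k−s) : s ∈ {5, 6}, s ≤ k}:
g(0) = mex{} = 0
g(1) = mex{} = 0
g(2) = mex{} = 0
g(3) = mex{} = 0
g(4) = mex{} = 0
g(5) = mex{0} = 1
g(6) = mex{0} = 1
g(7) = mex{0} = 1
g(8) = mex{0} = 1
g(9) = mex{0} = 1
g(10) = mex{0,1} = 2
g(11) = mex{1} = 0
So g(11) = 0.
Build the Grundy sequence for row C with g(k) = mex{g(k−s) : s ∈ {3, 7}, s ≤ k}:
g(0) = mex{} = 0
g(1) = mex{} = 0
g(2) = mex{} = 0
g(3) = mex{0} = 1
g(4) = mex{0} = 1
g(5) = mex{0} = 1
g(6) = mex{1} = 0
g(7) = mex{0,1} = 2
g(8) = mex{0,1} = 2
g(9) = mex{0} = 1
So g(9) = 1.
By the Sprague-Grundy theorem, the Grundy value of a sum of independent games is the XOR of the component values.
Combined value = 2 XOR 0 XOR 1 = 3.

3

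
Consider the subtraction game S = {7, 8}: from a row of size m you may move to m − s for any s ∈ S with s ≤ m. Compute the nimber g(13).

Build the Grundy sequence with g(k) = mex{g(k−s) : s ∈ {7, 8}, s ≤ k}:
g(0) = mex{} = 0
g(1) = mex{} = 0
g(2) = mex{} = 0
g(3) = mex{} = 0
g(4) = mex{} = 0
g(5) = mex{} = 0
g(6) = mex{} = 0
g(7) = mex{0} = 1
g(8) = mex{0} = 1
g(9) = mex{0} = 1
g(10) = mex{0} = 1
g(11) = mex{0} = 1
g(12) = mex{0} = 1
g(13) = mex{0} = 1
So g(13) = 1.

1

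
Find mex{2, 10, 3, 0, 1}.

4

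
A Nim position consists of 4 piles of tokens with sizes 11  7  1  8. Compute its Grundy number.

5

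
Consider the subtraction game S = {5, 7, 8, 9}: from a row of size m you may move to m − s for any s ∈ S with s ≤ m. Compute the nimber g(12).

2

Grundy values for subtraction set {5, 7, 8, 9}:
g(0) = mex{} = 0
g(1) = mex{} = 0
g(2) = mex{} = 0
g(3) = mex{} = 0
g(4) = mex{} = 0
g(5) = mex{0} = 1
g(6) = mex{0} = 1
g(7) = mex{0} = 1
g(8) = mex{0} = 1
g(9) = mex{0} = 1
g(10) = mex{0,1} = 2
g(11) = mex{0,1} = 2
g(12) = mex{0,1} = 2
So g(12) = 2.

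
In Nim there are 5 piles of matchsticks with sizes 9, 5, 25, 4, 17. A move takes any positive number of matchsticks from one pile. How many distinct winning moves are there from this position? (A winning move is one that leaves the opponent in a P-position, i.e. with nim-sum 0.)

Nim-sum: 9 XOR 5 XOR 25 XOR 4 XOR 17 = 0.
The nim-sum is already 0, so every move leaves a nonzero nim-sum — there are no winning moves.

0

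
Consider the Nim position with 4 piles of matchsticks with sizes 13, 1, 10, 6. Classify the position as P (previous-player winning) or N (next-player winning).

P-position

Nim-sum: 13 ⊕ 1 ⊕ 10 ⊕ 6 = 0.
The nim-sum is 0, so this is a P-position: the player to move is in a losing position under optimal play.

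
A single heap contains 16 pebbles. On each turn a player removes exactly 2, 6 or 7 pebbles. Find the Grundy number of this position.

1

Build the Grundy sequence with g(k) = mex{g(k−s) : s ∈ {2, 6, 7}, s ≤ k}:
k:     0  1  2  3  4  5  6  7  8  9 10 11 12 13 14 15 16
g(k):  0  0  1  1  0  0  1  1  2  0  3  1  2  0  0  1  1
So g(16) = 1.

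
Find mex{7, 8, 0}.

1

0 is in the set but 1 is not, so the mex is 1.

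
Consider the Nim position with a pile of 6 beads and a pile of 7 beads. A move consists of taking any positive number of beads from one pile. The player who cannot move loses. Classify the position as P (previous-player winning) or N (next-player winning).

N-position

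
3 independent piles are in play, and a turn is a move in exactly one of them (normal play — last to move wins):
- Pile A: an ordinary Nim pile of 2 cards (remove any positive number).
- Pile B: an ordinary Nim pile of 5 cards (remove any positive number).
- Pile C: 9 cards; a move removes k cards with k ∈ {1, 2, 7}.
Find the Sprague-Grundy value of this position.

Pile A is a plain Nim pile of size 2, so its Grundy value is 2.
Pile B is a plain Nim pile of size 5, so its Grundy value is 5.
Grundy values for pile C (subtraction set {1, 2, 7}):
k:     0  1  2  3  4  5  6  7  8  9
g(k):  0  1  2  0  1  2  0  1  2  0
So g(9) = 0.
By the Sprague-Grundy theorem, the Grundy value of a sum of independent games is the XOR of the component values.
Combined value = 2 XOR 5 XOR 0 = 7.

7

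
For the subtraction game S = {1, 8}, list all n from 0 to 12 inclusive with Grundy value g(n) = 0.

Grundy values for subtraction set {1, 8}:
k:     0  1  2  3  4  5  6  7  8  9 10 11 12
g(k):  0  1  0  1  0  1  0  1  2  0  1  0  1
The P-positions (g = 0) in 0..12 are 0, 2, 4, 6, 9, 11.

0, 2, 4, 6, 9, 11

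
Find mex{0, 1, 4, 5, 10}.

2

The values 0, 1 are all present; 2 is the first non-negative integer missing from the set.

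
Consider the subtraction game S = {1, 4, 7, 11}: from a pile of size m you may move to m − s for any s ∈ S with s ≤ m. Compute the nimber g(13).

3

Build the Grundy sequence with g(k) = mex{g(k−s) : s ∈ {1, 4, 7, 11}, s ≤ k}:
k:     0  1  2  3  4  5  6  7  8  9 10 11 12 13
g(k):  0  1  0  1  2  0  1  2  0  1  0  1  2  3
So g(13) = 3.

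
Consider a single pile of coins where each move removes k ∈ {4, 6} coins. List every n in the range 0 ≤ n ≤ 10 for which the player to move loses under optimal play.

Compute g(0), g(1), … for moves {4, 6}:
g(0) = mex{} = 0
g(1) = mex{} = 0
g(2) = mex{} = 0
g(3) = mex{} = 0
g(4) = mex{0} = 1
g(5) = mex{0} = 1
g(6) = mex{0} = 1
g(7) = mex{0} = 1
g(8) = mex{0,1} = 2
g(9) = mex{0,1} = 2
g(10) = mex{1} = 0
The P-positions (g = 0) in 0..10 are 0, 1, 2, 3, 10.

0, 1, 2, 3, 10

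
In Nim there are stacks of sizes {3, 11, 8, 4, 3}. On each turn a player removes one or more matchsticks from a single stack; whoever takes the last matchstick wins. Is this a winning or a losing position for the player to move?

Winning position

Bitwise XOR of the heap sizes:
  0011  (3)
  1011  (11)
  1000  (8)
  0100  (4)
  0011  (3)
  ----
  0111  (7)
The nim-sum is 7 ≠ 0, so this is an N-position: the player to move can win.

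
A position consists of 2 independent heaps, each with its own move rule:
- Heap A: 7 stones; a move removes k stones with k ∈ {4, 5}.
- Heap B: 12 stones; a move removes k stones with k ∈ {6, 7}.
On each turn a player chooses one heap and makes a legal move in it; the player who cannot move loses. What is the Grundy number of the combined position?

Grundy values for heap A (subtraction set {4, 5}):
k:     0  1  2  3  4  5  6  7
g(k):  0  0  0  0  1  1  1  1
So g(7) = 1.
Build the Grundy sequence for heap B with g(k) = mex{g(k−s) : s ∈ {6, 7}, s ≤ k}:
k:     0  1  2  3  4  5  6  7  8  9 10 11 12
g(k):  0  0  0  0  0  0  1  1  1  1  1  1  2
So g(12) = 2.
The value of a disjunctive sum is the nim-sum of the parts.
Combined value = 1 XOR 2 = 3.

3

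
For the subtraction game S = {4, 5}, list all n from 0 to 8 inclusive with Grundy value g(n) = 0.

Build the Grundy sequence with g(k) = mex{g(k−s) : s ∈ {4, 5}, s ≤ k}:
k:     0  1  2  3  4  5  6  7  8
g(k):  0  0  0  0  1  1  1  1  2
The P-positions (g = 0) in 0..8 are 0, 1, 2, 3.

0, 1, 2, 3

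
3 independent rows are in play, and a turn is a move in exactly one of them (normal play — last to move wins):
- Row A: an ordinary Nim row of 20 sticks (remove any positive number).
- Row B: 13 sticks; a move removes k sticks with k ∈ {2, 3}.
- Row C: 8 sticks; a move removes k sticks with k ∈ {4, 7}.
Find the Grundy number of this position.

Row A is a plain Nim row of size 20, so its Grundy value is 20.
Grundy values for row B (subtraction set {2, 3}):
g(0) = mex{} = 0
g(1) = mex{} = 0
g(2) = mex{0} = 1
g(3) = mex{0} = 1
g(4) = mex{0,1} = 2
g(5) = mex{1} = 0
g(6) = mex{1,2} = 0
g(7) = mex{0,2} = 1
g(8) = mex{0} = 1
g(9) = mex{0,1} = 2
g(10) = mex{1} = 0
g(11) = mex{1,2} = 0
g(12) = mex{0,2} = 1
g(13) = mex{0} = 1
So g(13) = 1.
Grundy values for row C (subtraction set {4, 7}):
g(0) = mex{} = 0
g(1) = mex{} = 0
g(2) = mex{} = 0
g(3) = mex{} = 0
g(4) = mex{0} = 1
g(5) = mex{0} = 1
g(6) = mex{0} = 1
g(7) = mex{0} = 1
g(8) = mex{0,1} = 2
So g(8) = 2.
By the Sprague-Grundy theorem, the Grundy value of a sum of independent games is the XOR of the component values.
Combined value = 20 ⊕ 1 ⊕ 2 = 23.

23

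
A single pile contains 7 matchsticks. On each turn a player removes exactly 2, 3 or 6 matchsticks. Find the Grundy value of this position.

1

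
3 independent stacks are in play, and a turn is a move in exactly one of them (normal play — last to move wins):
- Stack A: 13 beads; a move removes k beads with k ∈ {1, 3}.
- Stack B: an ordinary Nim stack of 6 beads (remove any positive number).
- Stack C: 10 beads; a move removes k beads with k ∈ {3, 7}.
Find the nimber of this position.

7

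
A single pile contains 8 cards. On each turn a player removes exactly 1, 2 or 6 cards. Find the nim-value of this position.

Build the Grundy sequence with g(k) = mex{g(k−s) : s ∈ {1, 2, 6}, s ≤ k}:
k:     0  1  2  3  4  5  6  7  8
g(k):  0  1  2  0  1  2  3  0  1
So g(8) = 1.

1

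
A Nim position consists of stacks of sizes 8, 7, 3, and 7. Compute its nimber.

11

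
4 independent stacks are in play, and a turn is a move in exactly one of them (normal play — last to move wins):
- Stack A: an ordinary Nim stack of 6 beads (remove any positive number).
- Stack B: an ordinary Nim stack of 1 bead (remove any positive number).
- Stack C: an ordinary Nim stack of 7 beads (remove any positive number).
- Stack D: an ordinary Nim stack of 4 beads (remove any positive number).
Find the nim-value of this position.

4

Stack A is a plain Nim stack of size 6, so its Grundy value is 6.
Stack B is a plain Nim stack of size 1, so its Grundy value is 1.
Stack C is a plain Nim stack of size 7, so its Grundy value is 7.
Stack D is a plain Nim stack of size 4, so its Grundy value is 4.
By the Sprague-Grundy theorem, the Grundy value of a sum of independent games is the XOR of the component values.
Combined value = 6 XOR 1 XOR 7 XOR 4 = 4.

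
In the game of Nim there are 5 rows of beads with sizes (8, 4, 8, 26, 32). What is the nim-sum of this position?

62

Write each in binary and XOR column by column:
  001000  (8)
  000100  (4)
  001000  (8)
  011010  (26)
  100000  (32)
  ------
  111110  (62)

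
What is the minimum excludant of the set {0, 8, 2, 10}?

0 is in the set but 1 is not, so the mex is 1.

1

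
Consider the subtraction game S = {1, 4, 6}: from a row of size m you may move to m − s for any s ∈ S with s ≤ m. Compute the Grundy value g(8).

Grundy values for subtraction set {1, 4, 6}:
g(0) = mex{} = 0
g(1) = mex{0} = 1
g(2) = mex{1} = 0
g(3) = mex{0} = 1
g(4) = mex{0,1} = 2
g(5) = mex{1,2} = 0
g(6) = mex{0} = 1
g(7) = mex{1} = 0
g(8) = mex{0,2} = 1
So g(8) = 1.

1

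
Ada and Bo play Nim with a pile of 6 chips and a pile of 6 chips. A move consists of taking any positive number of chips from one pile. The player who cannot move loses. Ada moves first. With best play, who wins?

Compute the nim-sum pairwise:
6 ⊕ 6 = 0
The nim-sum is 0, so this is a P-position: the player to move is in a losing position under optimal play; Ada is about to move from it and so loses — Bo wins.

Bo wins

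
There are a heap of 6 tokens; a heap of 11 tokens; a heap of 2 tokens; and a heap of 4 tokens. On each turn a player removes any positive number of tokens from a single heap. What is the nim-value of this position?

11

Compute the nim-sum pairwise:
6 ^ 11 = 13
13 ^ 2 = 15
15 ^ 4 = 11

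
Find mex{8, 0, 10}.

0 is in the set but 1 is not, so the mex is 1.

1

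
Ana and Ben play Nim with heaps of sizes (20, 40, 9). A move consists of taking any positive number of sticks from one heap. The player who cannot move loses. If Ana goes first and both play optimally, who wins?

Nim-sum: 20 XOR 40 XOR 9 = 53.
The nim-sum is 53 ≠ 0, so this is an N-position: the player to move can win; Ana has a winning move.

Ana wins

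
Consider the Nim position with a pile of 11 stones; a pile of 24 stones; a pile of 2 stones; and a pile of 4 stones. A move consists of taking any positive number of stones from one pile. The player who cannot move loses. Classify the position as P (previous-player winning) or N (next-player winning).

Compute the nim-sum pairwise:
11 ^ 24 = 19
19 ^ 2 = 17
17 ^ 4 = 21
The nim-sum is 21 ≠ 0, so this is an N-position: the player to move can win.

N-position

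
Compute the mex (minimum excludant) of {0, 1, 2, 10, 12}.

3

The values 0, 1, 2 are all present; 3 is the first non-negative integer missing from the set.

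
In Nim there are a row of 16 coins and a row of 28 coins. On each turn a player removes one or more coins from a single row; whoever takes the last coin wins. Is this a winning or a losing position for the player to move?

Winning position

Compute the nim-sum pairwise:
16 ⊕ 28 = 12
The nim-sum is 12 ≠ 0, so this is an N-position: the player to move can win.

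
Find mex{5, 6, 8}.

0

0 is not in the set, so the mex is 0.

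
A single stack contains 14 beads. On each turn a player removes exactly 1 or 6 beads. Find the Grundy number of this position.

0

Compute g(0), g(1), … for moves {1, 6}:
g(0) = mex{} = 0
g(1) = mex{0} = 1
g(2) = mex{1} = 0
g(3) = mex{0} = 1
g(4) = mex{1} = 0
g(5) = mex{0} = 1
g(6) = mex{0,1} = 2
g(7) = mex{1,2} = 0
g(8) = mex{0} = 1
g(9) = mex{1} = 0
g(10) = mex{0} = 1
g(11) = mex{1} = 0
g(12) = mex{0,2} = 1
g(13) = mex{0,1} = 2
g(14) = mex{1,2} = 0
So g(14) = 0.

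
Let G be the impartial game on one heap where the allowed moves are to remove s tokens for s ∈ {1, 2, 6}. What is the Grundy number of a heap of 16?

2

Build the Grundy sequence with g(k) = mex{g(k−s) : s ∈ {1, 2, 6}, s ≤ k}:
k:     0  1  2  3  4  5  6  7  8  9 10 11 12 13 14 15 16
g(k):  0  1  2  0  1  2  3  0  1  2  0  1  2  3  0  1  2
So g(16) = 2.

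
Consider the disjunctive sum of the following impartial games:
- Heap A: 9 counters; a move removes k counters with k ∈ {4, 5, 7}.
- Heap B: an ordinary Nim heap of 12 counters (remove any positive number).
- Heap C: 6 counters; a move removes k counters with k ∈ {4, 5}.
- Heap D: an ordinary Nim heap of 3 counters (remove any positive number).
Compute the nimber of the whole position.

For heap A, compute g(0), g(1), … with moves {4, 5, 7}:
g(0) = mex{} = 0
g(1) = mex{} = 0
g(2) = mex{} = 0
g(3) = mex{} = 0
g(4) = mex{0} = 1
g(5) = mex{0} = 1
g(6) = mex{0} = 1
g(7) = mex{0} = 1
g(8) = mex{0,1} = 2
g(9) = mex{0,1} = 2
So g(9) = 2.
Heap B is a plain Nim heap of size 12, so its Grundy value is 12.
Build the Grundy sequence for heap C with g(k) = mex{g(k−s) : s ∈ {4, 5}, s ≤ k}:
g(0) = mex{} = 0
g(1) = mex{} = 0
g(2) = mex{} = 0
g(3) = mex{} = 0
g(4) = mex{0} = 1
g(5) = mex{0} = 1
g(6) = mex{0} = 1
So g(6) = 1.
Heap D is a plain Nim heap of size 3, so its Grundy value is 3.
The value of a disjunctive sum is the nim-sum of the parts.
Combined value = 2 ⊕ 12 ⊕ 1 ⊕ 3 = 12.

12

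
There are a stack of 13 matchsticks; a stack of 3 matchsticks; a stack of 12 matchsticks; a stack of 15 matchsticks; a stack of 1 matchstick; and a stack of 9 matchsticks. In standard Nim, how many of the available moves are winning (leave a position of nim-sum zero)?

3

Write each in binary and XOR column by column:
  1101  (13)
  0011  (3)
  1100  (12)
  1111  (15)
  0001  (1)
  1001  (9)
  ----
  0101  (5)
The overall nim-sum is X = 5. A stack of size p has a winning move iff p XOR X < p (reduce it to p XOR X).
  13: 13 XOR 5 = 8 < 13 — winning move (to 8).
  3: 3 XOR 5 = 6 ≥ 3 — no move.
  12: 12 XOR 5 = 9 < 12 — winning move (to 9).
  15: 15 XOR 5 = 10 < 15 — winning move (to 10).
  1: 1 XOR 5 = 4 ≥ 1 — no move.
  9: 9 XOR 5 = 12 ≥ 9 — no move.
That gives 3 winning moves.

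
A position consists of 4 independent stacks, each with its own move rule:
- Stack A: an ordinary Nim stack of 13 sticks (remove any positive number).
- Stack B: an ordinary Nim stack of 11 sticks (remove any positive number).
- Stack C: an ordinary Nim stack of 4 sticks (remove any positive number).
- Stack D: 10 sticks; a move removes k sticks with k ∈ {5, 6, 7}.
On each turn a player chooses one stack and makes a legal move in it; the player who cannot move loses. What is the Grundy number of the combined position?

Stack A is a plain Nim stack of size 13, so its Grundy value is 13.
Stack B is a plain Nim stack of size 11, so its Grundy value is 11.
Stack C is a plain Nim stack of size 4, so its Grundy value is 4.
Build the Grundy sequence for stack D with g(k) = mex{g(k−s) : s ∈ {5, 6, 7}, s ≤ k}:
k:     0  1  2  3  4  5  6  7  8  9 10
g(k):  0  0  0  0  0  1  1  1  1  1  2
So g(10) = 2.
The value of a disjunctive sum is the nim-sum of the parts.
Combined value = 13 ⊕ 11 ⊕ 4 ⊕ 2 = 0.

0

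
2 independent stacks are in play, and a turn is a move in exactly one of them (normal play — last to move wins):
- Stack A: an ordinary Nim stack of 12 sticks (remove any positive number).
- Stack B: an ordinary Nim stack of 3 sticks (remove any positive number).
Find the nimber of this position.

Stack A is a plain Nim stack of size 12, so its Grundy value is 12.
Stack B is a plain Nim stack of size 3, so its Grundy value is 3.
By the Sprague-Grundy theorem, the Grundy value of a sum of independent games is the XOR of the component values.
Combined value = 12 XOR 3 = 15.

15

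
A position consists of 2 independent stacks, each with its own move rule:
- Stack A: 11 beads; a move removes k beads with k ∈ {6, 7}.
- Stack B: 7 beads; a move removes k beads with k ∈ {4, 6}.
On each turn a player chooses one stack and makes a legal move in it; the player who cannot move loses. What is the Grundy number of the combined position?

Build the Grundy sequence for stack A with g(k) = mex{g(k−s) : s ∈ {6, 7}, s ≤ k}:
k:     0  1  2  3  4  5  6  7  8  9 10 11
g(k):  0  0  0  0  0  0  1  1  1  1  1  1
So g(11) = 1.
Build the Grundy sequence for stack B with g(k) = mex{g(k−s) : s ∈ {4, 6}, s ≤ k}:
g(0) = mex{} = 0
g(1) = mex{} = 0
g(2) = mex{} = 0
g(3) = mex{} = 0
g(4) = mex{0} = 1
g(5) = mex{0} = 1
g(6) = mex{0} = 1
g(7) = mex{0} = 1
So g(7) = 1.
By the Sprague-Grundy theorem, the Grundy value of a sum of independent games is the XOR of the component values.
Combined value = 1 XOR 1 = 0.

0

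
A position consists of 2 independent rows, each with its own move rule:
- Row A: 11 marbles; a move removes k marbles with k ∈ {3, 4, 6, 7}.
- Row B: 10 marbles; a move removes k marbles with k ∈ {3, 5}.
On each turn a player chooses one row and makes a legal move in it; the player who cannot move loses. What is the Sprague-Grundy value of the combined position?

Grundy values for row A (subtraction set {3, 4, 6, 7}):
g(0) = mex{} = 0
g(1) = mex{} = 0
g(2) = mex{} = 0
g(3) = mex{0} = 1
g(4) = mex{0} = 1
g(5) = mex{0} = 1
g(6) = mex{0,1} = 2
g(7) = mex{0,1} = 2
g(8) = mex{0,1} = 2
g(9) = mex{0,1,2} = 3
g(10) = mex{1,2} = 0
g(11) = mex{1,2} = 0
So g(11) = 0.
Build the Grundy sequence for row B with g(k) = mex{g(k−s) : s ∈ {3, 5}, s ≤ k}:
g(0) = mex{} = 0
g(1) = mex{} = 0
g(2) = mex{} = 0
g(3) = mex{0} = 1
g(4) = mex{0} = 1
g(5) = mex{0} = 1
g(6) = mex{0,1} = 2
g(7) = mex{0,1} = 2
g(8) = mex{1} = 0
g(9) = mex{1,2} = 0
g(10) = mex{1,2} = 0
So g(10) = 0.
By the Sprague-Grundy theorem, the Grundy value of a sum of independent games is the XOR of the component values.
Combined value = 0 XOR 0 = 0.

0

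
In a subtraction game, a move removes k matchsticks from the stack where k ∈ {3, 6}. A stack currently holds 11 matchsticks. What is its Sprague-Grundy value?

Grundy values for subtraction set {3, 6}:
k:     0  1  2  3  4  5  6  7  8  9 10 11
g(k):  0  0  0  1  1  1  2  2  2  0  0  0
So g(11) = 0.

0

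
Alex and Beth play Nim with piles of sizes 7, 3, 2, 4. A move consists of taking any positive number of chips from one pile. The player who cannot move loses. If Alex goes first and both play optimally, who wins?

In binary:
  111  (7)
  011  (3)
  010  (2)
  100  (4)
  ---
  010  (2)
The nim-sum is 2 ≠ 0, so this is an N-position: the player to move can win; Alex has a winning move.

Alex wins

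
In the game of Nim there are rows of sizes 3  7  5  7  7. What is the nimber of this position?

Nim-sum: 3 ^ 7 ^ 5 ^ 7 ^ 7 = 1.

1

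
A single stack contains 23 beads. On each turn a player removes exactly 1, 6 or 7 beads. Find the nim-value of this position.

Compute g(0), g(1), … for moves {1, 6, 7}:
k:     0  1  2  3  4  5  6  7  8  9 10 11 12 13 14 15 16 17 18 19 20 21 22 23
g(k):  0  1  0  1  0  1  2  3  2  3  2  3  0  1  0  1  0  1  2  3  2  3  2  3
So g(23) = 3.

3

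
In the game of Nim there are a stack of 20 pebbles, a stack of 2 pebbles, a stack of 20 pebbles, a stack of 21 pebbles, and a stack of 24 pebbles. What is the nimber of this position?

15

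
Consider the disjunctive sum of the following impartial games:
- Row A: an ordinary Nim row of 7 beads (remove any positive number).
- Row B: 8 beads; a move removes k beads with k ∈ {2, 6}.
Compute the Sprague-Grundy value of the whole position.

7

Row A is a plain Nim row of size 7, so its Grundy value is 7.
Build the Grundy sequence for row B with g(k) = mex{g(k−s) : s ∈ {2, 6}, s ≤ k}:
k:     0  1  2  3  4  5  6  7  8
g(k):  0  0  1  1  0  0  1  1  0
So g(8) = 0.
The value of a disjunctive sum is the nim-sum of the parts.
Combined value = 7 XOR 0 = 7.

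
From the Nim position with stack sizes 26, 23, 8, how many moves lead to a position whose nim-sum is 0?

Nim-sum: 26 ⊕ 23 ⊕ 8 = 5.
The overall nim-sum is X = 5. A stack of size p has a winning move iff p XOR X < p (reduce it to p XOR X).
  26: 26 XOR 5 = 31 ≥ 26 — no move.
  23: 23 XOR 5 = 18 < 23 — winning move (to 18).
  8: 8 XOR 5 = 13 ≥ 8 — no move.
That gives 1 winning move.

1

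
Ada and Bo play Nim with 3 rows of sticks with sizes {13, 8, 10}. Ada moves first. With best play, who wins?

Ada wins

Write each in binary and XOR column by column:
  1101  (13)
  1000  (8)
  1010  (10)
  ----
  1111  (15)
The nim-sum is 15 ≠ 0, so this is an N-position: the player to move can win; Ada has a winning move.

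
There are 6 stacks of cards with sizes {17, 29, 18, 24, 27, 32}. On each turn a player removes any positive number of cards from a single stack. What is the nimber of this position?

Compute the nim-sum pairwise:
17 XOR 29 = 12
12 XOR 18 = 30
30 XOR 24 = 6
6 XOR 27 = 29
29 XOR 32 = 61

61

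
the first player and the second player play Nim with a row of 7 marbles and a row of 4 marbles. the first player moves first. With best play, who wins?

Bitwise XOR of the heap sizes:
  111  (7)
  100  (4)
  ---
  011  (3)
The nim-sum is 3 ≠ 0, so this is an N-position: the player to move can win; the first player has a winning move.

the first player wins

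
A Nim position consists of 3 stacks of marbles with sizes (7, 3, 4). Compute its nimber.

Nim-sum: 7 ⊕ 3 ⊕ 4 = 0.

0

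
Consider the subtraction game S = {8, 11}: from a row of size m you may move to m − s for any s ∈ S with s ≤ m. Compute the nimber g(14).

Build the Grundy sequence with g(k) = mex{g(k−s) : s ∈ {8, 11}, s ≤ k}:
k:     0  1  2  3  4  5  6  7  8  9 10 11 12 13 14
g(k):  0  0  0  0  0  0  0  0  1  1  1  1  1  1  1
So g(14) = 1.

1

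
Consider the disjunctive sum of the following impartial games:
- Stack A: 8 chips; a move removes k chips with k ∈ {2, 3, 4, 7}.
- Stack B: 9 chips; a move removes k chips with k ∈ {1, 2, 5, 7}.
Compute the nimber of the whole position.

1

Grundy values for stack A (subtraction set {2, 3, 4, 7}):
g(0) = mex{} = 0
g(1) = mex{} = 0
g(2) = mex{0} = 1
g(3) = mex{0} = 1
g(4) = mex{0,1} = 2
g(5) = mex{0,1} = 2
g(6) = mex{1,2} = 0
g(7) = mex{0,1,2} = 3
g(8) = mex{0,2} = 1
So g(8) = 1.
Build the Grundy sequence for stack B with g(k) = mex{g(k−s) : s ∈ {1, 2, 5, 7}, s ≤ k}:
g(0) = mex{} = 0
g(1) = mex{0} = 1
g(2) = mex{0,1} = 2
g(3) = mex{1,2} = 0
g(4) = mex{0,2} = 1
g(5) = mex{0,1} = 2
g(6) = mex{1,2} = 0
g(7) = mex{0,2} = 1
g(8) = mex{0,1} = 2
g(9) = mex{1,2} = 0
So g(9) = 0.
The value of a disjunctive sum is the nim-sum of the parts.
Combined value = 1 XOR 0 = 1.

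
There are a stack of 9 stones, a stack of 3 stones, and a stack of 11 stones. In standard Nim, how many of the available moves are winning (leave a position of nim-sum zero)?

3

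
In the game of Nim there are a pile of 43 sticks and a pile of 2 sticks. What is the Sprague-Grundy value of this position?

41

Compute the nim-sum pairwise:
43 ⊕ 2 = 41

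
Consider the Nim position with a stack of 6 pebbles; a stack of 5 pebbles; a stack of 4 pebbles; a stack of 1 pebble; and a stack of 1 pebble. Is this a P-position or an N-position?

Write each in binary and XOR column by column:
  110  (6)
  101  (5)
  100  (4)
  001  (1)
  001  (1)
  ---
  111  (7)
The nim-sum is 7 ≠ 0, so this is an N-position: the player to move can win.

N-position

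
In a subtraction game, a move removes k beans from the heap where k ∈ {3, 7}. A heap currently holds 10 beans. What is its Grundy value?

0

Build the Grundy sequence with g(k) = mex{g(k−s) : s ∈ {3, 7}, s ≤ k}:
k:     0  1  2  3  4  5  6  7  8  9 10
g(k):  0  0  0  1  1  1  0  2  2  1  0
So g(10) = 0.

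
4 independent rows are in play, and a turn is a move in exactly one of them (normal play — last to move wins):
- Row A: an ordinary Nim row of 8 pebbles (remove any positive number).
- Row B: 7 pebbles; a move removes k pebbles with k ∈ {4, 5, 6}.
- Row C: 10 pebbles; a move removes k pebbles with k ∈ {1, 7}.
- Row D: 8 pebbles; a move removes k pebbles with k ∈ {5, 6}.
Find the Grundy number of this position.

8

Row A is a plain Nim row of size 8, so its Grundy value is 8.
Grundy values for row B (subtraction set {4, 5, 6}):
k:     0  1  2  3  4  5  6  7
g(k):  0  0  0  0  1  1  1  1
So g(7) = 1.
Build the Grundy sequence for row C with g(k) = mex{g(k−s) : s ∈ {1, 7}, s ≤ k}:
g(0) = mex{} = 0
g(1) = mex{0} = 1
g(2) = mex{1} = 0
g(3) = mex{0} = 1
g(4) = mex{1} = 0
g(5) = mex{0} = 1
g(6) = mex{1} = 0
g(7) = mex{0} = 1
g(8) = mex{1} = 0
g(9) = mex{0} = 1
g(10) = mex{1} = 0
So g(10) = 0.
Build the Grundy sequence for row D with g(k) = mex{g(k−s) : s ∈ {5, 6}, s ≤ k}:
k:     0  1  2  3  4  5  6  7  8
g(k):  0  0  0  0  0  1  1  1  1
So g(8) = 1.
By the Sprague-Grundy theorem, the Grundy value of a sum of independent games is the XOR of the component values.
Combined value = 8 XOR 1 XOR 0 XOR 1 = 8.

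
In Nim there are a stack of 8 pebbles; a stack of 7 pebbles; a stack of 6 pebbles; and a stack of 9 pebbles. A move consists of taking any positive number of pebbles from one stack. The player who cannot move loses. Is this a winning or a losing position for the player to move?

Nim-sum: 8 XOR 7 XOR 6 XOR 9 = 0.
The nim-sum is 0, so this is a P-position: the player to move is in a losing position under optimal play.

Losing position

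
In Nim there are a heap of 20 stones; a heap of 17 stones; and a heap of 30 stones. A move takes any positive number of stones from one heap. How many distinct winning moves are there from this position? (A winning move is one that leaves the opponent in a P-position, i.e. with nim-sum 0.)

Compute the nim-sum pairwise:
20 ^ 17 = 5
5 ^ 30 = 27
The overall nim-sum is X = 27. A heap of size p has a winning move iff p XOR X < p (reduce it to p XOR X).
  20: 20 XOR 27 = 15 < 20 — winning move (to 15).
  17: 17 XOR 27 = 10 < 17 — winning move (to 10).
  30: 30 XOR 27 = 5 < 30 — winning move (to 5).
That gives 3 winning moves.

3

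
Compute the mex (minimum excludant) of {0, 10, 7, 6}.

0 is in the set but 1 is not, so the mex is 1.

1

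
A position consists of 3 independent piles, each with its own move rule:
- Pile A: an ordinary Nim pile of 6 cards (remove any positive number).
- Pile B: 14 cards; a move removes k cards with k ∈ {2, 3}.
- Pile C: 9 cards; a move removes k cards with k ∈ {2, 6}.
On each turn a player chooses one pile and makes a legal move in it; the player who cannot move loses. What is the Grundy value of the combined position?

4

Pile A is a plain Nim pile of size 6, so its Grundy value is 6.
Build the Grundy sequence for pile B with g(k) = mex{g(k−s) : s ∈ {2, 3}, s ≤ k}:
k:     0  1  2  3  4  5  6  7  8  9 10 11 12 13 14
g(k):  0  0  1  1  2  0  0  1  1  2  0  0  1  1  2
So g(14) = 2.
Grundy values for pile C (subtraction set {2, 6}):
k:     0  1  2  3  4  5  6  7  8  9
g(k):  0  0  1  1  0  0  1  1  0  0
So g(9) = 0.
By the Sprague-Grundy theorem, the Grundy value of a sum of independent games is the XOR of the component values.
Combined value = 6 ⊕ 2 ⊕ 0 = 4.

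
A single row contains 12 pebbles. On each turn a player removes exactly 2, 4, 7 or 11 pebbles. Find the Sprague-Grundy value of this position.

Build the Grundy sequence with g(k) = mex{g(k−s) : s ∈ {2, 4, 7, 11}, s ≤ k}:
k:     0  1  2  3  4  5  6  7  8  9 10 11 12
g(k):  0  0  1  1  2  2  0  3  1  0  2  1  3
So g(12) = 3.

3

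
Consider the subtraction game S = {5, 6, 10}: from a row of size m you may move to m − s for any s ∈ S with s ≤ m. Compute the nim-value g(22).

1

Compute g(0), g(1), … for moves {5, 6, 10}:
k:     0  1  2  3  4  5  6  7  8  9 10 11 12 13 14 15 16 17 18 19 20 21 22
g(k):  0  0  0  0  0  1  1  1  1  1  2  2  2  2  2  0  0  0  0  0  1  1  1
So g(22) = 1.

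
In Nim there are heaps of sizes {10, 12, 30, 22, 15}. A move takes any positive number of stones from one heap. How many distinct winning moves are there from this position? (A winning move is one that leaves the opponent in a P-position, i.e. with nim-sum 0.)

Nim-sum: 10 XOR 12 XOR 30 XOR 22 XOR 15 = 1.
The overall nim-sum is X = 1. A heap of size p has a winning move iff p XOR X < p (reduce it to p XOR X).
  10: 10 XOR 1 = 11 ≥ 10 — no move.
  12: 12 XOR 1 = 13 ≥ 12 — no move.
  30: 30 XOR 1 = 31 ≥ 30 — no move.
  22: 22 XOR 1 = 23 ≥ 22 — no move.
  15: 15 XOR 1 = 14 < 15 — winning move (to 14).
That gives 1 winning move.

1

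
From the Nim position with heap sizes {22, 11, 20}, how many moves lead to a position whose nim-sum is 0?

Bitwise XOR of the heap sizes:
  10110  (22)
  01011  (11)
  10100  (20)
  -----
  01001  (9)
The overall nim-sum is X = 9. A heap of size p has a winning move iff p XOR X < p (reduce it to p XOR X).
  22: 22 XOR 9 = 31 ≥ 22 — no move.
  11: 11 XOR 9 = 2 < 11 — winning move (to 2).
  20: 20 XOR 9 = 29 ≥ 20 — no move.
That gives 1 winning move.

1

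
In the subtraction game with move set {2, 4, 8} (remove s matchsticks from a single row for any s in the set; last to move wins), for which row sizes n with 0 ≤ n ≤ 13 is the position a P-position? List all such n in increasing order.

0, 1, 6, 7, 12, 13

Grundy values for subtraction set {2, 4, 8}:
g(0) = mex{} = 0
g(1) = mex{} = 0
g(2) = mex{0} = 1
g(3) = mex{0} = 1
g(4) = mex{0,1} = 2
g(5) = mex{0,1} = 2
g(6) = mex{1,2} = 0
g(7) = mex{1,2} = 0
g(8) = mex{0,2} = 1
g(9) = mex{0,2} = 1
g(10) = mex{0,1} = 2
g(11) = mex{0,1} = 2
g(12) = mex{1,2} = 0
g(13) = mex{1,2} = 0
The P-positions (g = 0) in 0..13 are 0, 1, 6, 7, 12, 13.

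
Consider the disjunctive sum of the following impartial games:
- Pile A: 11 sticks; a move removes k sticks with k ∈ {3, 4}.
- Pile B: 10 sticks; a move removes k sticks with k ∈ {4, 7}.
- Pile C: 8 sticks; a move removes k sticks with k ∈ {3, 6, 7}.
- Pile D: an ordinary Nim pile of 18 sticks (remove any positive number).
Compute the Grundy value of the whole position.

Grundy values for pile A (subtraction set {3, 4}):
k:     0  1  2  3  4  5  6  7  8  9 10 11
g(k):  0  0  0  1  1  1  2  0  0  0  1  1
So g(11) = 1.
For pile B, compute g(0), g(1), … with moves {4, 7}:
g(0) = mex{} = 0
g(1) = mex{} = 0
g(2) = mex{} = 0
g(3) = mex{} = 0
g(4) = mex{0} = 1
g(5) = mex{0} = 1
g(6) = mex{0} = 1
g(7) = mex{0} = 1
g(8) = mex{0,1} = 2
g(9) = mex{0,1} = 2
g(10) = mex{0,1} = 2
So g(10) = 2.
Grundy values for pile C (subtraction set {3, 6, 7}):
g(0) = mex{} = 0
g(1) = mex{} = 0
g(2) = mex{} = 0
g(3) = mex{0} = 1
g(4) = mex{0} = 1
g(5) = mex{0} = 1
g(6) = mex{0,1} = 2
g(7) = mex{0,1} = 2
g(8) = mex{0,1} = 2
So g(8) = 2.
Pile D is a plain Nim pile of size 18, so its Grundy value is 18.
The value of a disjunctive sum is the nim-sum of the parts.
Combined value = 1 ⊕ 2 ⊕ 2 ⊕ 18 = 19.

19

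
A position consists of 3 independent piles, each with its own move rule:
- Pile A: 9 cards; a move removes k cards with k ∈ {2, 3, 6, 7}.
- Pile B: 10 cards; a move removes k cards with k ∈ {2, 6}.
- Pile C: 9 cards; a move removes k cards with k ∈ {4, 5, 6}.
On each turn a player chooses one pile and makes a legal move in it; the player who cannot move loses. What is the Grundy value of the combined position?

For pile A, compute g(0), g(1), … with moves {2, 3, 6, 7}:
g(0) = mex{} = 0
g(1) = mex{} = 0
g(2) = mex{0} = 1
g(3) = mex{0} = 1
g(4) = mex{0,1} = 2
g(5) = mex{1} = 0
g(6) = mex{0,1,2} = 3
g(7) = mex{0,2} = 1
g(8) = mex{0,1,3} = 2
g(9) = mex{1,3} = 0
So g(9) = 0.
For pile B, compute g(0), g(1), … with moves {2, 6}:
g(0) = mex{} = 0
g(1) = mex{} = 0
g(2) = mex{0} = 1
g(3) = mex{0} = 1
g(4) = mex{1} = 0
g(5) = mex{1} = 0
g(6) = mex{0} = 1
g(7) = mex{0} = 1
g(8) = mex{1} = 0
g(9) = mex{1} = 0
g(10) = mex{0} = 1
So g(10) = 1.
Grundy values for pile C (subtraction set {4, 5, 6}):
k:     0  1  2  3  4  5  6  7  8  9
g(k):  0  0  0  0  1  1  1  1  2  2
So g(9) = 2.
By the Sprague-Grundy theorem, the Grundy value of a sum of independent games is the XOR of the component values.
Combined value = 0 ⊕ 1 ⊕ 2 = 3.

3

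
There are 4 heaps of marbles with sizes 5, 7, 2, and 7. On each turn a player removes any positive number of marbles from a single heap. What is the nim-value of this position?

7

Nim-sum: 5 ^ 7 ^ 2 ^ 7 = 7.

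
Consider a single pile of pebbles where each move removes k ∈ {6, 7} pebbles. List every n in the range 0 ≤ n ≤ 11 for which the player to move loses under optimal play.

0, 1, 2, 3, 4, 5

Build the Grundy sequence with g(k) = mex{g(k−s) : s ∈ {6, 7}, s ≤ k}:
g(0) = mex{} = 0
g(1) = mex{} = 0
g(2) = mex{} = 0
g(3) = mex{} = 0
g(4) = mex{} = 0
g(5) = mex{} = 0
g(6) = mex{0} = 1
g(7) = mex{0} = 1
g(8) = mex{0} = 1
g(9) = mex{0} = 1
g(10) = mex{0} = 1
g(11) = mex{0} = 1
The P-positions (g = 0) in 0..11 are 0, 1, 2, 3, 4, 5.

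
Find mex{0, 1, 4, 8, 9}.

2

The values 0, 1 are all present; 2 is the first non-negative integer missing from the set.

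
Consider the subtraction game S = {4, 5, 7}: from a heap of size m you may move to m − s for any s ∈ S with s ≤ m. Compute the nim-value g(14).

0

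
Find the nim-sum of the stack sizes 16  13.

29

In binary:
  10000  (16)
  01101  (13)
  -----
  11101  (29)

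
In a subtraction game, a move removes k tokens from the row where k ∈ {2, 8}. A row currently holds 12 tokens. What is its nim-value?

Compute g(0), g(1), … for moves {2, 8}:
k:     0  1  2  3  4  5  6  7  8  9 10 11 12
g(k):  0  0  1  1  0  0  1  1  2  2  0  0  1
So g(12) = 1.

1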